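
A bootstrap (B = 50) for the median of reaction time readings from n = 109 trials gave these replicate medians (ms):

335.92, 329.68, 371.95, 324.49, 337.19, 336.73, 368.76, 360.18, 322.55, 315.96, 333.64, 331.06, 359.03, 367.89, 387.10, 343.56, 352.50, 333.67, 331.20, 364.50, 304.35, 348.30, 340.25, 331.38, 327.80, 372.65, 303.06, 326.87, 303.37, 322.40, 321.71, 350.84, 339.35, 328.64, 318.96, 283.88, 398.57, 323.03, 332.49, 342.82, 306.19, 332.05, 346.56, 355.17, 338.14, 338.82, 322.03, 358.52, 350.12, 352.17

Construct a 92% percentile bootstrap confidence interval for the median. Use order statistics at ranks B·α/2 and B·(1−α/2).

(303.06, 372.65)

Sorted replicates: 283.88, 303.06, 303.37, 304.35, 306.19, 315.96, 318.96, 321.71, 322.03, 322.40, 322.55, 323.03, 324.49, 326.87, 327.80, 328.64, 329.68, 331.06, 331.20, 331.38, 332.05, 332.49, 333.64, 333.67, 335.92, 336.73, 337.19, 338.14, 338.82, 339.35, 340.25, 342.82, 343.56, 346.56, 348.30, 350.12, 350.84, 352.17, 352.50, 355.17, 358.52, 359.03, 360.18, 364.50, 367.89, 368.76, 371.95, 372.65, 387.10, 398.57
α = 0.08; lower rank = 50 × 0.040 = 2; upper rank = 50 × 0.960 = 48.
The 2nd smallest replicate is 303.06; the 48th is 372.65.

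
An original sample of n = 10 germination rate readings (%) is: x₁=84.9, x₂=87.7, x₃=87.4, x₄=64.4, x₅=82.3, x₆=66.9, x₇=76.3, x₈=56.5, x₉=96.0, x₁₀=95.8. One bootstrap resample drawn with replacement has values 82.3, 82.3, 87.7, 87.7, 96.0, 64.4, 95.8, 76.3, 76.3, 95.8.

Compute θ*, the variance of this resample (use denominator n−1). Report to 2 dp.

θ* = 106.25

Mean = 84.4600; sum of squared deviations = 956.2640
s² = 956.2640 / 9 = 106.2516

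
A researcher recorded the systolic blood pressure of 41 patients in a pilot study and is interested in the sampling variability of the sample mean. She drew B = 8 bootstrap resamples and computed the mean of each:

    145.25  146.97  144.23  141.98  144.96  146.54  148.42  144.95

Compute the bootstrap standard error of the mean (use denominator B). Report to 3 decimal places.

SE* = 1.815

Bootstrap SE is the standard deviation of the 8 replicate means.
Mean of replicates: (145.25 + 146.97 + 144.23 + 141.98 + 144.96 + 146.54 + 148.42 + 144.95) / 8 = 1163.3000 / 8 = 145.4125
Sum of squared deviations: (−0.1625)² + (+1.5575)² + (−1.1825)² + (−3.4325)² + (−0.4525)² + (+1.1275)² + (+3.0075)² + (−0.4625)² = 26.3676
Variance = 26.3676 / 8 = 3.2959
SE* = √3.2959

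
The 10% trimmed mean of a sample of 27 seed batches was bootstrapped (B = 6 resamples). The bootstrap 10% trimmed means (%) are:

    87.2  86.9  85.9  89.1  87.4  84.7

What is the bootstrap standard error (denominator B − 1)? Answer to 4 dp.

SE* = 1.4841

Bootstrap SE is the standard deviation of the 6 replicate 10% trimmed means.
Mean of replicates: (87.2 + 86.9 + 85.9 + 89.1 + 87.4 + 84.7) / 6 = 521.20000 / 6 = 86.86667
Sum of squared deviations: (+0.33333)² + (+0.03333)² + (−0.96667)² + (+2.23333)² + (+0.53333)² + (−2.16667)² = 11.01333
Variance = 11.01333 / 5 = 2.20267
SE* = √2.20267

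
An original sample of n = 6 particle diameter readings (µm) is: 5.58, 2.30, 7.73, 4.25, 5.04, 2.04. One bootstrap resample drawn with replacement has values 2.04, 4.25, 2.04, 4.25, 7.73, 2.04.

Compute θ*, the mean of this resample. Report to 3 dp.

θ* = 3.725

Mean = (2.04 + 4.25 + 2.04 + 4.25 + 7.73 + 2.04) / 6 = 22.350 / 6 = 3.725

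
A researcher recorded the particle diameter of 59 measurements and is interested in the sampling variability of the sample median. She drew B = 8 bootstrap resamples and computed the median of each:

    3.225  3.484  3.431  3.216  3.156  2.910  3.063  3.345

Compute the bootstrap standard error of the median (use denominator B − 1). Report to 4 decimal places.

Bootstrap SE is the standard deviation of the 8 replicate medians.
Mean of replicates: (3.225 + 3.484 + 3.431 + 3.216 + 3.156 + 2.910 + 3.063 + 3.345) / 8 = 25.83000 / 8 = 3.22875
Sum of squared deviations: (−0.00375)² + (+0.25525)² + (+0.20225)² + (−0.01275)² + (−0.07275)² + (−0.31875)² + (−0.16575)² + (+0.11625)² = 0.25412
Variance = 0.25412 / 7 = 0.03630
SE* = √0.03630

SE* = 0.1905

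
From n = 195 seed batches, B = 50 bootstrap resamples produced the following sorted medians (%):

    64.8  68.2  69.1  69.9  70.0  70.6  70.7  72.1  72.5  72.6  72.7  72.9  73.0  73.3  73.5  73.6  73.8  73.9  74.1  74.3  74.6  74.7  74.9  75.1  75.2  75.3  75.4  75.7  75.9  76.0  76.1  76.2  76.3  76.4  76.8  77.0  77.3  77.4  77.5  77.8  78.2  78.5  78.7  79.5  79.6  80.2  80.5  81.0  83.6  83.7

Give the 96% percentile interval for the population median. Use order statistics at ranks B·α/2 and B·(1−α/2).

α = 0.04; lower rank = 50 × 0.020 = 1; upper rank = 50 × 0.980 = 49.
The 1st smallest replicate is 64.8; the 49th is 83.6.

(64.8, 83.6)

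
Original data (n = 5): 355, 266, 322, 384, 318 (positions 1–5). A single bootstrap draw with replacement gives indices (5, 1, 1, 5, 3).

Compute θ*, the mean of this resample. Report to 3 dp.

θ* = 333.600

Resample values: 318, 355, 355, 318, 322.
Mean = (318 + 355 + 355 + 318 + 322) / 5 = 1668.0 / 5 = 333.600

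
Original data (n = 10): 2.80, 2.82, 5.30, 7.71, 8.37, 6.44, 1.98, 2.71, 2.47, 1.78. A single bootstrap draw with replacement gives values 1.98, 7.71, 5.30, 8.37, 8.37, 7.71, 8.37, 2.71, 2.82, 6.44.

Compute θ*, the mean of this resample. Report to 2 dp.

θ* = 5.98

Mean = (1.98 + 7.71 + 5.30 + 8.37 + 8.37 + 7.71 + 8.37 + 2.71 + 2.82 + 6.44) / 10 = 59.780 / 10 = 5.98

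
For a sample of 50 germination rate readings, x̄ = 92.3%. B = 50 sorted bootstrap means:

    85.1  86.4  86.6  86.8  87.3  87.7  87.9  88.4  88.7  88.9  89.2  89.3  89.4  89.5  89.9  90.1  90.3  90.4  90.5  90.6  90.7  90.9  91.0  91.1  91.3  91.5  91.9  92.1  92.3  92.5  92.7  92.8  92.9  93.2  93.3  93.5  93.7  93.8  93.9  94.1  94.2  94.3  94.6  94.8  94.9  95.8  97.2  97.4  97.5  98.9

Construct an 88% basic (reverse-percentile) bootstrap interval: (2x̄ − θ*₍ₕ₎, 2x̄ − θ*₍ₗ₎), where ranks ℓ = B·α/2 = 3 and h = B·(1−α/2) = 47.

Percentile endpoints at ranks 3 and 47: θ*₍3₎ = 86.6, θ*₍47₎ = 97.2.
Basic interval reflects these around x̄:
  lower = 2 × 92.3 − 97.2 = 87.4
  upper = 2 × 92.3 − 86.6 = 98.0

(87.4, 98.0)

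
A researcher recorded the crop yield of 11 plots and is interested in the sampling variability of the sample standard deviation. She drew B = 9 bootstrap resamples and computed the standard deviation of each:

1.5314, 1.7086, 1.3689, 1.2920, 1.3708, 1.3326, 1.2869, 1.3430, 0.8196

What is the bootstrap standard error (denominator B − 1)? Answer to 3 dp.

Bootstrap SE is the standard deviation of the 9 replicate standard deviations.
Mean of replicates: (1.5314 + 1.7086 + 1.3689 + 1.2920 + 1.3708 + 1.3326 + 1.2869 + 1.3430 + 0.8196) / 9 = 12.05380 / 9 = 1.33931
Sum of squared deviations: (+0.19209)² + (+0.36929)² + (+0.02959)² + (−0.04731)² + (+0.03149)² + (−0.00671)² + (−0.05241)² + (+0.00369)² + (−0.51971)² = 0.45028
Variance = 0.45028 / 8 = 0.05629
SE* = √0.05629

SE* = 0.237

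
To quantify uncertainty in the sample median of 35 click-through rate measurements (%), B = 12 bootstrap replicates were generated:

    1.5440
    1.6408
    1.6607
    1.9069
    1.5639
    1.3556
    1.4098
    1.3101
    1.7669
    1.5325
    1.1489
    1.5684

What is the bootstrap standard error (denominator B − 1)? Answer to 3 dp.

SE* = 0.206

Bootstrap SE is the standard deviation of the 12 replicate medians.
Mean of replicates: (1.5440 + 1.6408 + 1.6607 + 1.9069 + 1.5639 + 1.3556 + 1.4098 + 1.3101 + 1.7669 + 1.5325 + 1.1489 + 1.5684) / 12 = 18.40850 / 12 = 1.53404
Sum of squared deviations: (+0.00996)² + (+0.10676)² + (+0.12666)² + (+0.37286)² + (+0.02986)² + (−0.17844)² + (−0.12424)² + (−0.22394)² + (+0.23286)² + (−0.00154)² + (−0.38514)² + (+0.03436)² = 0.46862
Variance = 0.46862 / 11 = 0.04260
SE* = √0.04260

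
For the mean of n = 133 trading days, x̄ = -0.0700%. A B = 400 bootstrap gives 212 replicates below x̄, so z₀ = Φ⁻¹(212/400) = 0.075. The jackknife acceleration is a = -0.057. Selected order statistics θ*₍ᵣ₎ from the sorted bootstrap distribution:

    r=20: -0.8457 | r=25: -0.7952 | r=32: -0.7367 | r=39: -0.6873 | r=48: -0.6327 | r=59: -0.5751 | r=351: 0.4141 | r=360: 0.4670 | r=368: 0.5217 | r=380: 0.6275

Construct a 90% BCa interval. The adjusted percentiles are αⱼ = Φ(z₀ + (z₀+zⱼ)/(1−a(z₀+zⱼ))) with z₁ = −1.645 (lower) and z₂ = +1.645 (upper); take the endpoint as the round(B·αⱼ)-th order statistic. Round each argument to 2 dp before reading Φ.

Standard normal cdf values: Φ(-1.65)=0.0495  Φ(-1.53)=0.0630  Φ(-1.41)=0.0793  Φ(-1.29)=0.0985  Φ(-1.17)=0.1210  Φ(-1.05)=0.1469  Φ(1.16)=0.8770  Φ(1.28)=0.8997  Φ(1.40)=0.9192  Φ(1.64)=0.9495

(-0.8457, 0.6275)

Lower: z₀ + z₁ = 0.075 + (-1.645) = -1.570; 1 − a(z₀+z₁) = 1 − (-0.057)(-1.570) = 0.9105; argument = 0.075 + (-1.570)/0.9105 = -1.6493 → -1.65.
α₁ = Φ(-1.65) = 0.0495; rank = round(400 × 0.0495) = 20; θ*₍20₎ = -0.8457.
Upper: z₀ + z₂ = 1.720; 1 − a(z₀+z₂) = 1.0980; argument = 1.6414 → 1.64; α₂ = 0.9495; rank = 380; θ*₍380₎ = 0.6275.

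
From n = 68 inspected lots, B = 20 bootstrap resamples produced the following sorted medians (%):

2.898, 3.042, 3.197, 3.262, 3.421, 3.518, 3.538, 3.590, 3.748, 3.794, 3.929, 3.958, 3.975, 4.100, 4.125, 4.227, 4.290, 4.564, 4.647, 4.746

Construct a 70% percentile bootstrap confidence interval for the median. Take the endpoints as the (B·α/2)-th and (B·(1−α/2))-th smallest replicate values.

(3.197, 4.290)

α = 0.30; lower rank = 20 × 0.150 = 3; upper rank = 20 × 0.850 = 17.
The 3rd smallest replicate is 3.197; the 17th is 4.290.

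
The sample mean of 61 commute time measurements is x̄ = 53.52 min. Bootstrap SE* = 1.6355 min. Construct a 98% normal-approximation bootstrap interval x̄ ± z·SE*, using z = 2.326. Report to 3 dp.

(49.716, 57.324)

Margin = 2.326 × 1.6355 = 3.8042
Interval: 53.52 ± 3.8042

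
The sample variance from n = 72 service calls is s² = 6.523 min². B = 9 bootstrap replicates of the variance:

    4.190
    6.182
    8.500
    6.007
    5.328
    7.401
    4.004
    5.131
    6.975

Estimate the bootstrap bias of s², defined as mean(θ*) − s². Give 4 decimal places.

bias = −0.5543

mean(θ*) = (4.190 + 6.182 + 8.500 + 6.007 + 5.328 + 7.401 + 4.004 + 5.131 + 6.975) / 9 = 5.96867
bias = 5.96867 − 6.523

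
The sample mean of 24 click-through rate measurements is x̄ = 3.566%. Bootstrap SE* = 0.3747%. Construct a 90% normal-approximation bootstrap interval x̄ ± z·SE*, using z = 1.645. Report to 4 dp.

(2.9496, 4.1824)

Margin = 1.645 × 0.3747 = 0.61638
Interval: 3.566 ± 0.61638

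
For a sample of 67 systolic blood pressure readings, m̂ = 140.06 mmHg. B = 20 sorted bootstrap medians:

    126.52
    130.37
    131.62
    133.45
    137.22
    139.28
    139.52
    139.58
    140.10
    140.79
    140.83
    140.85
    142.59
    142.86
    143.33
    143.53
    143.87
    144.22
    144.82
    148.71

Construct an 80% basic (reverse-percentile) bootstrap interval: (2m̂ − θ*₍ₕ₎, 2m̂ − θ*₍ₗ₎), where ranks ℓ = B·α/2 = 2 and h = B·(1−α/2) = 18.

(135.90, 149.75)

Percentile endpoints at ranks 2 and 18: θ*₍2₎ = 130.37, θ*₍18₎ = 144.22.
Basic interval reflects these around m̂:
  lower = 2 × 140.06 − 144.22 = 135.90
  upper = 2 × 140.06 − 130.37 = 149.75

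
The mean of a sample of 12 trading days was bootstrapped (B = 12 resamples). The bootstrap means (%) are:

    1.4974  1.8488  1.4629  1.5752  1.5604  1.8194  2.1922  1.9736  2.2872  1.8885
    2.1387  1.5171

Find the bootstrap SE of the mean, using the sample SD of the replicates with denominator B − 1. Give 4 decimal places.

Bootstrap SE is the standard deviation of the 12 replicate means.
Mean of replicates: (1.4974 + 1.8488 + 1.4629 + 1.5752 + 1.5604 + 1.8194 + 2.1922 + 1.9736 + 2.2872 + 1.8885 + 2.1387 + 1.5171) / 12 = 21.76140 / 12 = 1.81345
Sum of squared deviations: (−0.31605)² + (+0.03535)² + (−0.35055)² + (−0.23825)² + (−0.25305)² + (+0.00595)² + (+0.37875)² + (+0.16015)² + (+0.47375)² + (+0.07505)² + (+0.32525)² + (−0.29635)² = 0.93764
Variance = 0.93764 / 11 = 0.08524
SE* = √0.08524

SE* = 0.2920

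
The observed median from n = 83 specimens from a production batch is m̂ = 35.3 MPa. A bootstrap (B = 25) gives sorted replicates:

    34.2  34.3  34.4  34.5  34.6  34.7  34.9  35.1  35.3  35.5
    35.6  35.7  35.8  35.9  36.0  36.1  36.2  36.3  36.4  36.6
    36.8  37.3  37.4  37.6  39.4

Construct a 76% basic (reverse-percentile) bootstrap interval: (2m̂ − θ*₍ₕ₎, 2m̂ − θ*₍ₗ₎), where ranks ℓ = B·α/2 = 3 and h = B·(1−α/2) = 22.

Percentile endpoints at ranks 3 and 22: θ*₍3₎ = 34.4, θ*₍22₎ = 37.3.
Basic interval reflects these around m̂:
  lower = 2 × 35.3 − 37.3 = 33.3
  upper = 2 × 35.3 − 34.4 = 36.2

(33.3, 36.2)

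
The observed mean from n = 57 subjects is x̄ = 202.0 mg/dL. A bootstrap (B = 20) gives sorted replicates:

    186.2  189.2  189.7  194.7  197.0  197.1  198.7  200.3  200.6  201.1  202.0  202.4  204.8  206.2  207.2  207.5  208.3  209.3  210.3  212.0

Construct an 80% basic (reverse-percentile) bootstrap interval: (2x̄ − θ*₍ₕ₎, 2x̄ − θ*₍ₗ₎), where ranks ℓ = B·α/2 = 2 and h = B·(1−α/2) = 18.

(194.7, 214.8)

Percentile endpoints at ranks 2 and 18: θ*₍2₎ = 189.2, θ*₍18₎ = 209.3.
Basic interval reflects these around x̄:
  lower = 2 × 202.0 − 209.3 = 194.7
  upper = 2 × 202.0 − 189.2 = 214.8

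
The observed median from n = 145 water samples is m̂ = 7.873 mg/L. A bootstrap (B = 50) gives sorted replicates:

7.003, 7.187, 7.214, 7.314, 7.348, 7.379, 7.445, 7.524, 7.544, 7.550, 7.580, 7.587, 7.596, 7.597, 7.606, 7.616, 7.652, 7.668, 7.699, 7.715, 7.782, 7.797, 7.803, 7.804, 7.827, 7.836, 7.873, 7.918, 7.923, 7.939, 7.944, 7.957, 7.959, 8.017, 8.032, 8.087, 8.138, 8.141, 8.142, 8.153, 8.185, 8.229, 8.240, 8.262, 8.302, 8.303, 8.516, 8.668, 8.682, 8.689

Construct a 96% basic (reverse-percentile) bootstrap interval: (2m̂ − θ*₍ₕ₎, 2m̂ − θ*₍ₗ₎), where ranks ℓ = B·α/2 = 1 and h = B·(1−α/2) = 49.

(7.064, 8.743)

Percentile endpoints at ranks 1 and 49: θ*₍1₎ = 7.003, θ*₍49₎ = 8.682.
Basic interval reflects these around m̂:
  lower = 2 × 7.873 − 8.682 = 7.064
  upper = 2 × 7.873 − 7.003 = 8.743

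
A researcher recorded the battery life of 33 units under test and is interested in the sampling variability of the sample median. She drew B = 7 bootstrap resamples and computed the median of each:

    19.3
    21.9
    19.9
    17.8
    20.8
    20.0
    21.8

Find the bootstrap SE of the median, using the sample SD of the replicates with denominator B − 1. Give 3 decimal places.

SE* = 1.444

Bootstrap SE is the standard deviation of the 7 replicate medians.
Mean of replicates: (19.3 + 21.9 + 19.9 + 17.8 + 20.8 + 20.0 + 21.8) / 7 = 141.5000 / 7 = 20.2143
Sum of squared deviations: (−0.9143)² + (+1.6857)² + (−0.3143)² + (−2.4143)² + (+0.5857)² + (−0.2143)² + (+1.5857)² = 12.5086
Variance = 12.5086 / 6 = 2.0848
SE* = √2.0848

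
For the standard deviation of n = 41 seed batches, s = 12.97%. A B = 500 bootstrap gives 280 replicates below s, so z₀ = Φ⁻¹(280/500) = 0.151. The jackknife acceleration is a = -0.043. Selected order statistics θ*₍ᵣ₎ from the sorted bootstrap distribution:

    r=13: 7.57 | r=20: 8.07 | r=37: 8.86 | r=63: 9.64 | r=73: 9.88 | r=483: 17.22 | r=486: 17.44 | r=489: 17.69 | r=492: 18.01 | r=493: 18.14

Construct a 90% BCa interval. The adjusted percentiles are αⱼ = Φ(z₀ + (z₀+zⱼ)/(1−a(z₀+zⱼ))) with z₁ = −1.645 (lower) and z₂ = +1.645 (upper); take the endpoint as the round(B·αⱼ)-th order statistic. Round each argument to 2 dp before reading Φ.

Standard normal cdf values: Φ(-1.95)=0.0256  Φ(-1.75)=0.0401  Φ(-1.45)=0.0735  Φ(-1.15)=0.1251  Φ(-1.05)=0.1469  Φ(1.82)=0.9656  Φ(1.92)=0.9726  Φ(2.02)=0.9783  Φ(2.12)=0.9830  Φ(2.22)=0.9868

Lower: z₀ + z₁ = 0.151 + (-1.645) = -1.494; 1 − a(z₀+z₁) = 1 − (-0.043)(-1.494) = 0.9358; argument = 0.151 + (-1.494)/0.9358 = -1.4456 → -1.45.
α₁ = Φ(-1.45) = 0.0735; rank = round(500 × 0.0735) = 37; θ*₍37₎ = 8.86.
Upper: z₀ + z₂ = 1.796; 1 − a(z₀+z₂) = 1.0772; argument = 1.8182 → 1.82; α₂ = 0.9656; rank = 483; θ*₍483₎ = 17.22.

(8.86, 17.22)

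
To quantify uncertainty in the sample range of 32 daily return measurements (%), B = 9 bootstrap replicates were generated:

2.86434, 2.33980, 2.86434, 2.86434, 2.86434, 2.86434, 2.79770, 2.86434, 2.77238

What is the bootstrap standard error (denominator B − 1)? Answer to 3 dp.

Bootstrap SE is the standard deviation of the 9 replicate ranges.
Mean of replicates: (2.86434 + 2.33980 + 2.86434 + 2.86434 + 2.86434 + 2.86434 + 2.79770 + 2.86434 + 2.77238) / 9 = 25.095920 / 9 = 2.788436
Sum of squared deviations: (+0.075904)² + (−0.448636)² + (+0.075904)² + (+0.075904)² + (+0.075904)² + (+0.075904)² + (+0.009264)² + (+0.075904)² + (−0.016056)² = 0.236186
Variance = 0.236186 / 8 = 0.029523
SE* = √0.029523

SE* = 0.172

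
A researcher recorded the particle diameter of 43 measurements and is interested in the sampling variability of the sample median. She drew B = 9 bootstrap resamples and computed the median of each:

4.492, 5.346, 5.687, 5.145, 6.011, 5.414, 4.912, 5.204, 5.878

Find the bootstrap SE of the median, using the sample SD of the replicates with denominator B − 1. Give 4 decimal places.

SE* = 0.4775

Bootstrap SE is the standard deviation of the 9 replicate medians.
Mean of replicates: (4.492 + 5.346 + 5.687 + 5.145 + 6.011 + 5.414 + 4.912 + 5.204 + 5.878) / 9 = 48.08900 / 9 = 5.34322
Sum of squared deviations: (−0.85122)² + (+0.00278)² + (+0.34378)² + (−0.19822)² + (+0.66778)² + (+0.07078)² + (−0.43122)² + (−0.13922)² + (+0.53478)² = 1.82432
Variance = 1.82432 / 8 = 0.22804
SE* = √0.22804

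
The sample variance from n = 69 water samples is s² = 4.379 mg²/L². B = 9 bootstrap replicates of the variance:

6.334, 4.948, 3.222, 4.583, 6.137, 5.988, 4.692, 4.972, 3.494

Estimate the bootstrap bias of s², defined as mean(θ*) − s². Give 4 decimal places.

mean(θ*) = (6.334 + 4.948 + 3.222 + 4.583 + 6.137 + 5.988 + 4.692 + 4.972 + 3.494) / 9 = 4.93000
bias = 4.93000 − 4.379

bias = +0.5510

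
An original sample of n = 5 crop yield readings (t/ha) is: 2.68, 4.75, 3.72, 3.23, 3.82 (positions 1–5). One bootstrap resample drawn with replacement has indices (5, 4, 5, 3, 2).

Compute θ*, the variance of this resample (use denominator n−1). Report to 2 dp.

θ* = 0.30

Resample values: 3.82, 3.23, 3.82, 3.72, 4.75.
Mean = 3.8680; sum of squared deviations = 1.2115
s² = 1.2115 / 4 = 0.3029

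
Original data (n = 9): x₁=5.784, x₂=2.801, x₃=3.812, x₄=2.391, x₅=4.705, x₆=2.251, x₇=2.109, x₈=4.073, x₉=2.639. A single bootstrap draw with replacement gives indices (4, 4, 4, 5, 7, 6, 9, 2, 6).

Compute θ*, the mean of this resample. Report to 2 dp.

Resample values: 2.391, 2.391, 2.391, 4.705, 2.109, 2.251, 2.639, 2.801, 2.251.
Mean = (2.391 + 2.391 + 2.391 + 4.705 + 2.109 + 2.251 + 2.639 + 2.801 + 2.251) / 9 = 23.9290 / 9 = 2.66

θ* = 2.66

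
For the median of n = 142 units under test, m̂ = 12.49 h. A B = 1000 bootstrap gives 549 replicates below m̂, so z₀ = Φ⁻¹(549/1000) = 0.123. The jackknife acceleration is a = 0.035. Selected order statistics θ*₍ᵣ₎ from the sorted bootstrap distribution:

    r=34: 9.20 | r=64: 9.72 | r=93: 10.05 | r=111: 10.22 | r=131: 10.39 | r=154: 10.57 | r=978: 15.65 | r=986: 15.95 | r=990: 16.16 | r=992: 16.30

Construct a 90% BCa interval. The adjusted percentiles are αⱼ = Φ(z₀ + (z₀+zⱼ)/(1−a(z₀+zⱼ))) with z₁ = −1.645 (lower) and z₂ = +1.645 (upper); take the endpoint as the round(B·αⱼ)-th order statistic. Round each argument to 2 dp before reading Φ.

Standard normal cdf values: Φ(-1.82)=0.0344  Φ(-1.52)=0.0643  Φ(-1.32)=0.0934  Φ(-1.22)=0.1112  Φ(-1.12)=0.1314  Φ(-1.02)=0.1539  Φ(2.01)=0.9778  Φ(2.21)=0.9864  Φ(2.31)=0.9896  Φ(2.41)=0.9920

(10.05, 15.65)

Lower: z₀ + z₁ = 0.123 + (-1.645) = -1.522; 1 − a(z₀+z₁) = 1 − (0.035)(-1.522) = 1.0533; argument = 0.123 + (-1.522)/1.0533 = -1.3220 → -1.32.
α₁ = Φ(-1.32) = 0.0934; rank = round(1000 × 0.0934) = 93; θ*₍93₎ = 10.05.
Upper: z₀ + z₂ = 1.768; 1 − a(z₀+z₂) = 0.9381; argument = 2.0076 → 2.01; α₂ = 0.9778; rank = 978; θ*₍978₎ = 15.65.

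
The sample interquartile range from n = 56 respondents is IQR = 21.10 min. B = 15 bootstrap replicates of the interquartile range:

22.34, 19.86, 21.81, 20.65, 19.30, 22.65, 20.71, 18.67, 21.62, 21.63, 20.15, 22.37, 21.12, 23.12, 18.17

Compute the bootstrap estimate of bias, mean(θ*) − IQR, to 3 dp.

mean(θ*) = (22.34 + 19.86 + 21.81 + 20.65 + 19.30 + 22.65 + 20.71 + 18.67 + 21.62 + 21.63 + 20.15 + 22.37 + 21.12 + 23.12 + 18.17) / 15 = 20.9447
bias = 20.9447 − 21.10

bias = −0.155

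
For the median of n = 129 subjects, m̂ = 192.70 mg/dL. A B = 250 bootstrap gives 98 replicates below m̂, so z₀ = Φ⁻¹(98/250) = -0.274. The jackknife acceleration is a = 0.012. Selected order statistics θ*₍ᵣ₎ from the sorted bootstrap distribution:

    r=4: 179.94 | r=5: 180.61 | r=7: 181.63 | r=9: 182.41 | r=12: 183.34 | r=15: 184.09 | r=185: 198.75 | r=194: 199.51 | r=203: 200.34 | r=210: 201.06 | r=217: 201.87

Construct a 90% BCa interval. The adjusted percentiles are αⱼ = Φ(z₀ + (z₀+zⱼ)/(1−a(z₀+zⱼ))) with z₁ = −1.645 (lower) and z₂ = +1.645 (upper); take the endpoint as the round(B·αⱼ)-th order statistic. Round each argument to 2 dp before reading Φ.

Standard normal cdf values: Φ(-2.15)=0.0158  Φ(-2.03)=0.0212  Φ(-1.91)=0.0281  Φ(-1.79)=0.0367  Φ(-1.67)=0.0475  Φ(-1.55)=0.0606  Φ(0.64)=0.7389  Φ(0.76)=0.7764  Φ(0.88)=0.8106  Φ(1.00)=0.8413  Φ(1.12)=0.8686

Lower: z₀ + z₁ = -0.274 + (-1.645) = -1.919; 1 − a(z₀+z₁) = 1 − (0.012)(-1.919) = 1.0230; argument = -0.274 + (-1.919)/1.0230 = -2.1498 → -2.15.
α₁ = Φ(-2.15) = 0.0158; rank = round(250 × 0.0158) = 4; θ*₍4₎ = 179.94.
Upper: z₀ + z₂ = 1.371; 1 − a(z₀+z₂) = 0.9835; argument = 1.1199 → 1.12; α₂ = 0.8686; rank = 217; θ*₍217₎ = 201.87.

(179.94, 201.87)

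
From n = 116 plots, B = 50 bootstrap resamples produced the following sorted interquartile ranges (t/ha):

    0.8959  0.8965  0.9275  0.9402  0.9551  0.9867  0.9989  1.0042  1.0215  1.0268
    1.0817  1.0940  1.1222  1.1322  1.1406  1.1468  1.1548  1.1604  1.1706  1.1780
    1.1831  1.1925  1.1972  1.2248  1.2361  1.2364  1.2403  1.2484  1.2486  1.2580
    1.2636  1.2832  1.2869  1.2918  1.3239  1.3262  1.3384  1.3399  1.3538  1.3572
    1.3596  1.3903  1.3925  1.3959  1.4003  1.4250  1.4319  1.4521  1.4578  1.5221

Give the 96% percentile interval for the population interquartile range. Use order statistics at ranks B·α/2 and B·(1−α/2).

(0.8959, 1.4578)

α = 0.04; lower rank = 50 × 0.020 = 1; upper rank = 50 × 0.980 = 49.
The 1st smallest replicate is 0.8959; the 49th is 1.4578.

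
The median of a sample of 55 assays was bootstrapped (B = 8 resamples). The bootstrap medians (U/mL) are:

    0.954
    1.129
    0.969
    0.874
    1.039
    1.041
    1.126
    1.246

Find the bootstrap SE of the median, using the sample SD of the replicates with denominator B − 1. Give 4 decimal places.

SE* = 0.1179

Bootstrap SE is the standard deviation of the 8 replicate medians.
Mean of replicates: (0.954 + 1.129 + 0.969 + 0.874 + 1.039 + 1.041 + 1.126 + 1.246) / 8 = 8.37800 / 8 = 1.04725
Sum of squared deviations: (−0.09325)² + (+0.08175)² + (−0.07825)² + (−0.17325)² + (−0.00825)² + (−0.00625)² + (+0.07875)² + (+0.19875)² = 0.09733
Variance = 0.09733 / 7 = 0.01390
SE* = √0.01390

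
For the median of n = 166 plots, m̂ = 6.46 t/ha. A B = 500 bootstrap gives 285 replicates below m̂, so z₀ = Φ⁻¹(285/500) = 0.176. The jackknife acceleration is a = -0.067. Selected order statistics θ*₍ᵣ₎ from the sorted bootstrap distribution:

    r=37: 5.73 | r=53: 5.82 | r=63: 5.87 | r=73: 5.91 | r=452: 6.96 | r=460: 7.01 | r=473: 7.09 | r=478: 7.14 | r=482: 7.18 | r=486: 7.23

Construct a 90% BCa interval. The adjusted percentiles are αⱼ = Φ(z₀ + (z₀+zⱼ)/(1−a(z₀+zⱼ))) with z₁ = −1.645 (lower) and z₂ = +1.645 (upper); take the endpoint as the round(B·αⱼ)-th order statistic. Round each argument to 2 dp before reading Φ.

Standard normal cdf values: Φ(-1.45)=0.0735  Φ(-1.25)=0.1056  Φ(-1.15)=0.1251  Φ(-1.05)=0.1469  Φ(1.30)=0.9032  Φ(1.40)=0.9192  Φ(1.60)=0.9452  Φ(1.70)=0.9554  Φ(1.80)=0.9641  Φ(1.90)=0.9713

(5.73, 7.18)

Lower: z₀ + z₁ = 0.176 + (-1.645) = -1.469; 1 − a(z₀+z₁) = 1 − (-0.067)(-1.469) = 0.9016; argument = 0.176 + (-1.469)/0.9016 = -1.4534 → -1.45.
α₁ = Φ(-1.45) = 0.0735; rank = round(500 × 0.0735) = 37; θ*₍37₎ = 5.73.
Upper: z₀ + z₂ = 1.821; 1 − a(z₀+z₂) = 1.1220; argument = 1.7990 → 1.80; α₂ = 0.9641; rank = 482; θ*₍482₎ = 7.18.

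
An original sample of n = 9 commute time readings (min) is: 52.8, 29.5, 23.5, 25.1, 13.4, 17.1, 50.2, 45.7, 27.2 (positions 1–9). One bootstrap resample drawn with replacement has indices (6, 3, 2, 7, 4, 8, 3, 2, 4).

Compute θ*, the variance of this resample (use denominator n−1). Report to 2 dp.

Resample values: 17.1, 23.5, 29.5, 50.2, 25.1, 45.7, 23.5, 29.5, 25.1.
Mean = 29.9111; sum of squared deviations = 953.8889
s² = 953.8889 / 8 = 119.2361

θ* = 119.24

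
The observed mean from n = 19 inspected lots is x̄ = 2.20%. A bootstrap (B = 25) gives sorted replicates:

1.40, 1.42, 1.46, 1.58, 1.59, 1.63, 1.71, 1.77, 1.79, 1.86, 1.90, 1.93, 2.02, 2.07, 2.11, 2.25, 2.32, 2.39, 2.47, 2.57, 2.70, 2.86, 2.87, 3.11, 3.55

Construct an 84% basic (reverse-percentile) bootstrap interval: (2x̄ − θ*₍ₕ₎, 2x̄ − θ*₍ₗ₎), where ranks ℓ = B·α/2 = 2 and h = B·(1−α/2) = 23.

Percentile endpoints at ranks 2 and 23: θ*₍2₎ = 1.42, θ*₍23₎ = 2.87.
Basic interval reflects these around x̄:
  lower = 2 × 2.20 − 2.87 = 1.53
  upper = 2 × 2.20 − 1.42 = 2.98

(1.53, 2.98)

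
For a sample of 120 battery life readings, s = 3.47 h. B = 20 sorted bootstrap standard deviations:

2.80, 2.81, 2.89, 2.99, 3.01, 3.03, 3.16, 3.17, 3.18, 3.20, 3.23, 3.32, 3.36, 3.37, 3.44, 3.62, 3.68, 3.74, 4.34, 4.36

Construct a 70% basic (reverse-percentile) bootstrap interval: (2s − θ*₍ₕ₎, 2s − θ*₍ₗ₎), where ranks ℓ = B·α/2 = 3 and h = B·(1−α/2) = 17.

Percentile endpoints at ranks 3 and 17: θ*₍3₎ = 2.89, θ*₍17₎ = 3.68.
Basic interval reflects these around s:
  lower = 2 × 3.47 − 3.68 = 3.26
  upper = 2 × 3.47 − 2.89 = 4.05

(3.26, 4.05)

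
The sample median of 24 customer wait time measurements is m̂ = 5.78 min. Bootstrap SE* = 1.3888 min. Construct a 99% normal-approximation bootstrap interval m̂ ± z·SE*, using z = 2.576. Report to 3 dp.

Margin = 2.576 × 1.3888 = 3.5775
Interval: 5.78 ± 3.5775

(2.202, 9.358)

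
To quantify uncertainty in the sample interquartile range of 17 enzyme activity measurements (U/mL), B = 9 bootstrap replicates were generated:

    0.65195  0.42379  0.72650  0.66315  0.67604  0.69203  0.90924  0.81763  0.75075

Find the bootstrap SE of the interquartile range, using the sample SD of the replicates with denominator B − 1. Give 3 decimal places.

SE* = 0.133

Bootstrap SE is the standard deviation of the 9 replicate interquartile ranges.
Mean of replicates: (0.65195 + 0.42379 + 0.72650 + 0.66315 + 0.67604 + 0.69203 + 0.90924 + 0.81763 + 0.75075) / 9 = 6.311080 / 9 = 0.701231
Sum of squared deviations: (−0.049281)² + (−0.277441)² + (+0.025269)² + (−0.038081)² + (−0.025191)² + (−0.009201)² + (+0.208009)² + (+0.116399)² + (+0.049519)² = 0.141479
Variance = 0.141479 / 8 = 0.017685
SE* = √0.017685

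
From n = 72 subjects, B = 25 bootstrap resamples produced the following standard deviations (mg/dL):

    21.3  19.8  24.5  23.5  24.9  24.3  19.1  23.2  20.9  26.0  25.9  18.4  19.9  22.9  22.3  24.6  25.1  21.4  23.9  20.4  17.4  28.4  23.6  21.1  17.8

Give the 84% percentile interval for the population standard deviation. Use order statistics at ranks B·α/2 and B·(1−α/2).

Sorted replicates: 17.4, 17.8, 18.4, 19.1, 19.8, 19.9, 20.4, 20.9, 21.1, 21.3, 21.4, 22.3, 22.9, 23.2, 23.5, 23.6, 23.9, 24.3, 24.5, 24.6, 24.9, 25.1, 25.9, 26.0, 28.4
α = 0.16; lower rank = 25 × 0.080 = 2; upper rank = 25 × 0.920 = 23.
The 2nd smallest replicate is 17.8; the 23rd is 25.9.

(17.8, 25.9)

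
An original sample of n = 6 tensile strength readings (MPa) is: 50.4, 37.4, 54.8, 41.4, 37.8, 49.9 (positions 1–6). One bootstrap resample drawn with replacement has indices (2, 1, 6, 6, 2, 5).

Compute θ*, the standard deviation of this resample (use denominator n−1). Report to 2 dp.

θ* = 6.87

Resample values: 37.4, 50.4, 49.9, 49.9, 37.4, 37.8.
Mean = 43.8000; sum of squared deviations = 235.9000
s² = 235.9000 / 5 = 47.1800
s = √47.1800 = 6.87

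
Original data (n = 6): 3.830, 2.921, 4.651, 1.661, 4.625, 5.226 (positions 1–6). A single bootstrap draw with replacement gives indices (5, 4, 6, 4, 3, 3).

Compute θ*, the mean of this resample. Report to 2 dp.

Resample values: 4.625, 1.661, 5.226, 1.661, 4.651, 4.651.
Mean = (4.625 + 1.661 + 5.226 + 1.661 + 4.651 + 4.651) / 6 = 22.4750 / 6 = 3.75

θ* = 3.75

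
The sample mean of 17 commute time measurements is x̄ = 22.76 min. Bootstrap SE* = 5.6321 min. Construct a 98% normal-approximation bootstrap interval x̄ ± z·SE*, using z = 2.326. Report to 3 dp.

(9.660, 35.860)

Margin = 2.326 × 5.6321 = 13.1003
Interval: 22.76 ± 13.1003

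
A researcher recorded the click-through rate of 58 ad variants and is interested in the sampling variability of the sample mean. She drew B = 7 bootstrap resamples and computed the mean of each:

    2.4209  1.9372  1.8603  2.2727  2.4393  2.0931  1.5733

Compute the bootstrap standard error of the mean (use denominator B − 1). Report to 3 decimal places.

Bootstrap SE is the standard deviation of the 7 replicate means.
Mean of replicates: (2.4209 + 1.9372 + 1.8603 + 2.2727 + 2.4393 + 2.0931 + 1.5733) / 7 = 14.59680 / 7 = 2.08526
Sum of squared deviations: (+0.33564)² + (−0.14806)² + (−0.22496)² + (+0.18744)² + (+0.35404)² + (+0.00784)² + (−0.51196)² = 0.60783
Variance = 0.60783 / 6 = 0.10130
SE* = √0.10130

SE* = 0.318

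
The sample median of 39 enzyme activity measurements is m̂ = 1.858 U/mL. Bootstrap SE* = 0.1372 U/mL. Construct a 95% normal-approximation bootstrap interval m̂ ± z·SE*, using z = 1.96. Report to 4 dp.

(1.5891, 2.1269)

Margin = 1.96 × 0.1372 = 0.26891
Interval: 1.858 ± 0.26891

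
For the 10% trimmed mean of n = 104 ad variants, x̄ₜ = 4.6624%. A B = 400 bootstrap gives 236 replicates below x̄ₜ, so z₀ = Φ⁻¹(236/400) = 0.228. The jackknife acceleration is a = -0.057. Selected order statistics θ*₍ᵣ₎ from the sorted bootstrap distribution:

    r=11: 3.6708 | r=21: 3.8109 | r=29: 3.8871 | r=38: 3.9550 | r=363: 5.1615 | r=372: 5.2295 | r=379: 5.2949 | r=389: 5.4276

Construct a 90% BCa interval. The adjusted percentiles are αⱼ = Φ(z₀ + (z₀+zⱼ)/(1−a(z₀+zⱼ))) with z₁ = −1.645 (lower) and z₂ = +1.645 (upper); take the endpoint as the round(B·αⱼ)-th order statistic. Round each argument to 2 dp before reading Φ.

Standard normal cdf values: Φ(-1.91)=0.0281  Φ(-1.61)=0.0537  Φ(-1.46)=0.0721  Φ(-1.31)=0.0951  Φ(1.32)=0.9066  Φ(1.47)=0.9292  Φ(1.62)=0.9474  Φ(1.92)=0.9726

(3.9550, 5.4276)

Lower: z₀ + z₁ = 0.228 + (-1.645) = -1.417; 1 − a(z₀+z₁) = 1 − (-0.057)(-1.417) = 0.9192; argument = 0.228 + (-1.417)/0.9192 = -1.3135 → -1.31.
α₁ = Φ(-1.31) = 0.0951; rank = round(400 × 0.0951) = 38; θ*₍38₎ = 3.9550.
Upper: z₀ + z₂ = 1.873; 1 − a(z₀+z₂) = 1.1068; argument = 1.9203 → 1.92; α₂ = 0.9726; rank = 389; θ*₍389₎ = 5.4276.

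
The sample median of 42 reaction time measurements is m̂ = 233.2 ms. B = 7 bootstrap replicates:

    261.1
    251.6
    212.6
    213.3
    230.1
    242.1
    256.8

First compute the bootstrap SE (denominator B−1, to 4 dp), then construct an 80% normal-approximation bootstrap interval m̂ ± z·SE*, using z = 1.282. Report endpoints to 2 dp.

Mean of replicates = 238.2286; sum of squared deviations = 2406.1143; SE* = √(2406.1143/6) = 20.0255
Margin = 1.282 × 20.0255 = 25.673
Interval: 233.2 ± 25.673

(207.53, 258.87)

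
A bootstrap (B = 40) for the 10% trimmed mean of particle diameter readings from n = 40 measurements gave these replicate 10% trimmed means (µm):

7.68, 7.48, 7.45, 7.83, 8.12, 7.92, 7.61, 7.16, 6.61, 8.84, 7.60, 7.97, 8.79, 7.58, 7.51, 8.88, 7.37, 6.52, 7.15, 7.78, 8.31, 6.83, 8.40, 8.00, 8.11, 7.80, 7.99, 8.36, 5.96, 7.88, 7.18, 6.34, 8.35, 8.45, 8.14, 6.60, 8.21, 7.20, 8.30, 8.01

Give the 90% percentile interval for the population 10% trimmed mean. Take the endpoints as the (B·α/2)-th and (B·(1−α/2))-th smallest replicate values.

(6.34, 8.79)

Sorted replicates: 5.96, 6.34, 6.52, 6.60, 6.61, 6.83, 7.15, 7.16, 7.18, 7.20, 7.37, 7.45, 7.48, 7.51, 7.58, 7.60, 7.61, 7.68, 7.78, 7.80, 7.83, 7.88, 7.92, 7.97, 7.99, 8.00, 8.01, 8.11, 8.12, 8.14, 8.21, 8.30, 8.31, 8.35, 8.36, 8.40, 8.45, 8.79, 8.84, 8.88
α = 0.10; lower rank = 40 × 0.050 = 2; upper rank = 40 × 0.950 = 38.
The 2nd smallest replicate is 6.34; the 38th is 8.79.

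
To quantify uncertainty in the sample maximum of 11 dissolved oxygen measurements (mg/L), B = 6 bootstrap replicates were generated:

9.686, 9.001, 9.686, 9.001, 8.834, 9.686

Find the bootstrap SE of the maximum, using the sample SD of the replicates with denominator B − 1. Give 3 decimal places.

Bootstrap SE is the standard deviation of the 6 replicate maximums.
Mean of replicates: (9.686 + 9.001 + 9.686 + 9.001 + 8.834 + 9.686) / 6 = 55.8940 / 6 = 9.3157
Sum of squared deviations: (+0.3703)² + (−0.3147)² + (+0.3703)² + (−0.3147)² + (−0.4817)² + (+0.3703)² = 0.8415
Variance = 0.8415 / 5 = 0.1683
SE* = √0.1683

SE* = 0.410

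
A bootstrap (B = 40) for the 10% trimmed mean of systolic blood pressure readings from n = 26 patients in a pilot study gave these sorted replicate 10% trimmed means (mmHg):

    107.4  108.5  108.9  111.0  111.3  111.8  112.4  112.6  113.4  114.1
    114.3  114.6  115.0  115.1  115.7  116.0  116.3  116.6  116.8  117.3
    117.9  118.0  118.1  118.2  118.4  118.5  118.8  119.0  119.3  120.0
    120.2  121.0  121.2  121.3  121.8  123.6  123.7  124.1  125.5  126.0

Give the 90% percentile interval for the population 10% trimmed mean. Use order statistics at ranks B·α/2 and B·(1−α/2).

α = 0.10; lower rank = 40 × 0.050 = 2; upper rank = 40 × 0.950 = 38.
The 2nd smallest replicate is 108.5; the 38th is 124.1.

(108.5, 124.1)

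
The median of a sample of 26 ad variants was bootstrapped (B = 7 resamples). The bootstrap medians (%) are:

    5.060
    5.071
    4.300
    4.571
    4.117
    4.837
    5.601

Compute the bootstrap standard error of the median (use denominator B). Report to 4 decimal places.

SE* = 0.4710

Bootstrap SE is the standard deviation of the 7 replicate medians.
Mean of replicates: (5.060 + 5.071 + 4.300 + 4.571 + 4.117 + 4.837 + 5.601) / 7 = 33.55700 / 7 = 4.79386
Sum of squared deviations: (+0.26614)² + (+0.27714)² + (−0.49386)² + (−0.22286)² + (−0.67686)² + (+0.04314)² + (+0.80714)² = 1.55268
Variance = 1.55268 / 7 = 0.22181
SE* = √0.22181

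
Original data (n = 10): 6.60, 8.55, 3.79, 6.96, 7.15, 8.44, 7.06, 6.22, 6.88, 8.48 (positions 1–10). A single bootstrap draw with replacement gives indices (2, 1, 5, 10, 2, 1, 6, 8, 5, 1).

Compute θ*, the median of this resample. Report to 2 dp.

Resample values: 8.55, 6.60, 7.15, 8.48, 8.55, 6.60, 8.44, 6.22, 7.15, 6.60.
Sorted: 6.22, 6.60, 6.60, 6.60, 7.15, 7.15, 8.44, 8.48, 8.55, 8.55
Median = average of the two middle values = 7.15

θ* = 7.15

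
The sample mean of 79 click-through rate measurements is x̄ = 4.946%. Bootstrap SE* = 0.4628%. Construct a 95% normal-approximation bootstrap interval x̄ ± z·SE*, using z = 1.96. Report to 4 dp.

(4.0389, 5.8531)

Margin = 1.96 × 0.4628 = 0.90709
Interval: 4.946 ± 0.90709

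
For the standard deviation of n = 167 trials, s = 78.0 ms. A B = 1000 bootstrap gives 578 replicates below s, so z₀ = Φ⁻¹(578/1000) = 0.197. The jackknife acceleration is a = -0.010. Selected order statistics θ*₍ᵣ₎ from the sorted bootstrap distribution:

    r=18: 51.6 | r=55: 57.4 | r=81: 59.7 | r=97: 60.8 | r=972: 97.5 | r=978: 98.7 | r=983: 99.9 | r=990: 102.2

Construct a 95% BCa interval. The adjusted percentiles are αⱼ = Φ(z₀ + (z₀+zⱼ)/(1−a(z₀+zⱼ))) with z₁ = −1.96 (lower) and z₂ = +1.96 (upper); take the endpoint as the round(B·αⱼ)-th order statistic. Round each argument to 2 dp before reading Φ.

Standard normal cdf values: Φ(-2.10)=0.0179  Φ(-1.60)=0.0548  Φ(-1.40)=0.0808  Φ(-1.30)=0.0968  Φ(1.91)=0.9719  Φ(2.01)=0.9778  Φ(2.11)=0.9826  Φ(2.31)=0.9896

Lower: z₀ + z₁ = 0.197 + (-1.960) = -1.763; 1 − a(z₀+z₁) = 1 − (-0.010)(-1.763) = 0.9824; argument = 0.197 + (-1.763)/0.9824 = -1.5976 → -1.60.
α₁ = Φ(-1.60) = 0.0548; rank = round(1000 × 0.0548) = 55; θ*₍55₎ = 57.4.
Upper: z₀ + z₂ = 2.157; 1 − a(z₀+z₂) = 1.0216; argument = 2.3085 → 2.31; α₂ = 0.9896; rank = 990; θ*₍990₎ = 102.2.

(57.4, 102.2)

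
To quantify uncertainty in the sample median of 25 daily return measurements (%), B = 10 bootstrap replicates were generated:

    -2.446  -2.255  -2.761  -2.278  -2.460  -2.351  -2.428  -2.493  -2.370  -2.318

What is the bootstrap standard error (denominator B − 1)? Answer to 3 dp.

SE* = 0.145

Bootstrap SE is the standard deviation of the 10 replicate medians.
Mean of replicates: ((-2.446) + (-2.255) + (-2.761) + (-2.278) + (-2.460) + (-2.351) + (-2.428) + (-2.493) + (-2.370) + (-2.318)) / 10 = -24.1600 / 10 = -2.4160
Sum of squared deviations: (−0.0300)² + (+0.1610)² + (−0.3450)² + (+0.1380)² + (−0.0440)² + (+0.0650)² + (−0.0120)² + (−0.0770)² + (+0.0460)² + (+0.0980)² = 0.1888
Variance = 0.1888 / 9 = 0.0210
SE* = √0.0210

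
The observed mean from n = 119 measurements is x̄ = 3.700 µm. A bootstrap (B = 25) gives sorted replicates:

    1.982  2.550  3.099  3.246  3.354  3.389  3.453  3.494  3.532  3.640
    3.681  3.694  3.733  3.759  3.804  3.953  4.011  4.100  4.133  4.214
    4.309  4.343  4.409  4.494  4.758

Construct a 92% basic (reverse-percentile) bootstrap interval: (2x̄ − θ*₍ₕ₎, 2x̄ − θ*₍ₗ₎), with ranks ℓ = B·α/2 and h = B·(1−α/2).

Percentile endpoints at ranks 1 and 24: θ*₍1₎ = 1.982, θ*₍24₎ = 4.494.
Basic interval reflects these around x̄:
  lower = 2 × 3.700 − 4.494 = 2.906
  upper = 2 × 3.700 − 1.982 = 5.418

(2.906, 5.418)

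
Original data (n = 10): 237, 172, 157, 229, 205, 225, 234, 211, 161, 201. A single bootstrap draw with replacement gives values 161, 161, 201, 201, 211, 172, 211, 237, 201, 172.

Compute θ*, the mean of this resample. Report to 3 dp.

θ* = 192.800

Mean = (161 + 161 + 201 + 201 + 211 + 172 + 211 + 237 + 201 + 172) / 10 = 1928.0 / 10 = 192.800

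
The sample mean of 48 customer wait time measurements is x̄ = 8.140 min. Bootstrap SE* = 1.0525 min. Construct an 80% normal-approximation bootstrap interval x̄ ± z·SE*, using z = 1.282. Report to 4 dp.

Margin = 1.282 × 1.0525 = 1.34930
Interval: 8.140 ± 1.34930

(6.7907, 9.4893)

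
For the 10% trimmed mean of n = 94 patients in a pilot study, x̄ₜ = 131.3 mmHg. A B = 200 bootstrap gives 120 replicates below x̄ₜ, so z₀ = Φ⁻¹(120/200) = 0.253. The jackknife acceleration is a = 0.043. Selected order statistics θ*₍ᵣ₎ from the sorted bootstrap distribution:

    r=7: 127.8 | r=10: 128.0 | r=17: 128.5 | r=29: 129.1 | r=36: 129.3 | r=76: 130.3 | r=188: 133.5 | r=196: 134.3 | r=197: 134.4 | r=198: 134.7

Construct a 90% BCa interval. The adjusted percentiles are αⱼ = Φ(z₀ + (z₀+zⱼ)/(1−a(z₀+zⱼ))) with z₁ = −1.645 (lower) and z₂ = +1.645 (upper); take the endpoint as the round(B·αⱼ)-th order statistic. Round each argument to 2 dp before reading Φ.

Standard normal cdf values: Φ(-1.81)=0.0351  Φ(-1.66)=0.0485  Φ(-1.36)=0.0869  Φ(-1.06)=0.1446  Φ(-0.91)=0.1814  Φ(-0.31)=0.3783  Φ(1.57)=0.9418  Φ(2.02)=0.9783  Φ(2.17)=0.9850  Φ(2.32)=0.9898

(129.1, 134.7)

Lower: z₀ + z₁ = 0.253 + (-1.645) = -1.392; 1 − a(z₀+z₁) = 1 − (0.043)(-1.392) = 1.0599; argument = 0.253 + (-1.392)/1.0599 = -1.0604 → -1.06.
α₁ = Φ(-1.06) = 0.1446; rank = round(200 × 0.1446) = 29; θ*₍29₎ = 129.1.
Upper: z₀ + z₂ = 1.898; 1 − a(z₀+z₂) = 0.9184; argument = 2.3197 → 2.32; α₂ = 0.9898; rank = 198; θ*₍198₎ = 134.7.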